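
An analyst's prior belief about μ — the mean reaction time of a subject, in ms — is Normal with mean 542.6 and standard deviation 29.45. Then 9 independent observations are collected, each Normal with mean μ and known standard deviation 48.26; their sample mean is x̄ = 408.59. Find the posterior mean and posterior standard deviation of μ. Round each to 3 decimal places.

Prior precision 1/τ₀² = 1/29.45² = 0.00115300; data precision n/σ² = 9/48.26² = 0.00386427.
Posterior precision = 0.00115300 + 0.00386427 = 0.00501727, giving posterior SD = 1/√0.00501727 = 14.118.
Posterior mean = (0.00115300·542.6 + 0.00386427·408.59) / 0.00501727 = 439.386.

Posterior mean ≈ 439.386; posterior SD ≈ 14.118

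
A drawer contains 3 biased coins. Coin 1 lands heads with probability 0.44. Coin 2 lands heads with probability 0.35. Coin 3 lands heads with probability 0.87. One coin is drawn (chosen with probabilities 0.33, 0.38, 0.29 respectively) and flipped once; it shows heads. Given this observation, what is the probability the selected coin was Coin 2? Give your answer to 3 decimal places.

P(heads|C1) = 0.44; P(heads|C2) = 0.35; P(heads|C3) = 0.87.
Prior × likelihood for each source: 0.33·0.44=0.1452, 0.38·0.35=0.1330, 0.29·0.87=0.2523. Summing gives P(heads) = 0.53050.
P(Coin 2 | heads) = 0.1330 / 0.53050 = 0.251.

Posterior probability ≈ 0.251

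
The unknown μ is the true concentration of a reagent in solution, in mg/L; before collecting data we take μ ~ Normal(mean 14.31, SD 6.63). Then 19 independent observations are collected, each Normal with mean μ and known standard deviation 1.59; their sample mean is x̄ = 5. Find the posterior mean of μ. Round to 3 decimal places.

Posterior mean ≈ 5.028

Prior precision 1/τ₀² = 1/6.63² = 0.0227496; data precision n/σ² = 19/1.59² = 7.51553.
Posterior precision = 0.0227496 + 7.51553 = 7.53828.
Posterior mean = (0.0227496·14.31 + 7.51553·5) / 7.53828 = 5.028.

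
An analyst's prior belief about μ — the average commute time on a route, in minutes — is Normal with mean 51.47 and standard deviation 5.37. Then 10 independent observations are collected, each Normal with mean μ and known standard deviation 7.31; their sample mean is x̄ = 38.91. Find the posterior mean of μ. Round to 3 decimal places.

Prior precision 1/τ₀² = 1/5.37² = 0.0346778; data precision n/σ² = 10/7.31² = 0.187139.
Posterior precision = 0.0346778 + 0.187139 = 0.221817.
Posterior mean = (0.0346778·51.47 + 0.187139·38.91) / 0.221817 = 40.874.

Posterior mean ≈ 40.874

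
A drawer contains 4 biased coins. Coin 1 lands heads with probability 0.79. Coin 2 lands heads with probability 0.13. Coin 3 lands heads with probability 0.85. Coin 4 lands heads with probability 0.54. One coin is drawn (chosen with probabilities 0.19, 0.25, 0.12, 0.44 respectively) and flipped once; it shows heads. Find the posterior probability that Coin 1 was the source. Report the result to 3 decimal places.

Posterior probability ≈ 0.287

P(heads|C1) = 0.79; P(heads|C2) = 0.13; P(heads|C3) = 0.85; P(heads|C4) = 0.54.
Prior × likelihood for each source: 0.19·0.79=0.1501, 0.25·0.13=0.03250, 0.12·0.85=0.1020, 0.44·0.54=0.2376. Summing gives P(heads) = 0.52220.
P(Coin 1 | heads) = 0.1501 / 0.52220 = 0.287.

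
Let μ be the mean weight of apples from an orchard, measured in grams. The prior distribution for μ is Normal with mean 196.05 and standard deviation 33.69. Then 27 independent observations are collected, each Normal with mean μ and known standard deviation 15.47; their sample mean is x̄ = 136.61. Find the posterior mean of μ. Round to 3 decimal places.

Prior precision 1/τ₀² = 1/33.69² = 0.00088104; data precision n/σ² = 27/15.47² = 0.112819.
Posterior precision = 0.00088104 + 0.112819 = 0.113700.
Posterior mean = (0.00088104·196.05 + 0.112819·136.61) / 0.113700 = 137.071.

Posterior mean ≈ 137.071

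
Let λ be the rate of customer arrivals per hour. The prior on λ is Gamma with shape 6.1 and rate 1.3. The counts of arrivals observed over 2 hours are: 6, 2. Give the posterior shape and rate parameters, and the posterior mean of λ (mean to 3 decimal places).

The Poisson likelihood adds the total count to the shape and the number of exposure periods to the rate. Here ∑xᵢ = 8 and n = 2, so shape 6.1→14.1 and rate 1.3→3.3.
Posterior mean = shape/rate = 14.1/3.3 = 4.273.

Posterior: Gamma(shape=14.1, rate=3.3); mean ≈ 4.273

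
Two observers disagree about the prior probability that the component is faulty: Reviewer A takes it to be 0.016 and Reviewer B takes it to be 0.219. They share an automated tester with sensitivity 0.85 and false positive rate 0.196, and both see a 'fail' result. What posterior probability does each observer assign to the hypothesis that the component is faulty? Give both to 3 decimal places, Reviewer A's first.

The likelihood ratio for a 'fail' result is 0.85/0.196 = 4.3367.
Reviewer A: prior odds 0.016/0.984 = 0.016260; posterior odds 0.070516; posterior probability 0.066.
Reviewer B: prior odds 0.219/0.781 = 0.28041; posterior odds 1.2161; posterior probability 0.549.

Reviewer A: 0.066; Reviewer B: 0.549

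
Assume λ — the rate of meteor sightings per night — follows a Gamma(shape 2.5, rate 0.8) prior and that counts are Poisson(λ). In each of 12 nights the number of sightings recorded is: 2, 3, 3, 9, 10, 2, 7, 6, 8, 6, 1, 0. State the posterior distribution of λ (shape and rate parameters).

The Poisson likelihood adds the total count to the shape and the number of exposure periods to the rate. Here ∑xᵢ = 57 and n = 12, so shape 2.5→59.5 and rate 0.8→12.8.

Posterior: Gamma(shape=59.5, rate=12.8)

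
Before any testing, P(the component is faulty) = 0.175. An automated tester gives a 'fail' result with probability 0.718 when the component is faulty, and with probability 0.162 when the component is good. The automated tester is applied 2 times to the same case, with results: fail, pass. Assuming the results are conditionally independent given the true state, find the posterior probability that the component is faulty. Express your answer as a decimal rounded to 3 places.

Posterior P(H) ≈ 0.240

Let H be the event that the component is faulty; start with P(H) = 0.175. P('fail'|H) = 0.718, P('fail'|¬H) = 0.162.
Update on result 1 ('fail'): P(H) ← 0.718·0.1750 / (0.718·0.1750 + 0.162·0.8250) = 0.12565/0.25930 = 0.4846.
Update on result 2 ('pass'): P(H) ← 0.282·0.4846 / (0.282·0.4846 + 0.838·0.5154) = 0.13665/0.56858 = 0.2403.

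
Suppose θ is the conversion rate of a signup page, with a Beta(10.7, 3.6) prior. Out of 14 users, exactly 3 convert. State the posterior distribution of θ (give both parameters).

Observing 3 successes and 11 failures updates Beta(10.7, 3.6) by adding the success and failure counts to the two shape parameters: α = 10.7+3 = 13.7, β = 3.6+11 = 14.6.

Posterior: Beta(13.7, 14.6)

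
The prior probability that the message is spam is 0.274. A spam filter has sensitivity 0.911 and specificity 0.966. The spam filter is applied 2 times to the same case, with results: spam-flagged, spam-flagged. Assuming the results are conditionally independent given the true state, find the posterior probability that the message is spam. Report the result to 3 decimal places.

Posterior P(H) ≈ 0.996

Let H be the event that the message is spam; start with P(H) = 0.274. P('spam-flagged'|H) = 0.911, P('spam-flagged'|¬H) = 0.034.
Update on result 1 ('spam-flagged'): P(H) ← 0.911·0.2740 / (0.911·0.2740 + 0.034·0.7260) = 0.24961/0.27430 = 0.9100.
Update on result 2 ('spam-flagged'): P(H) ← 0.911·0.9100 / (0.911·0.9100 + 0.034·0.0900) = 0.82902/0.83208 = 0.9963.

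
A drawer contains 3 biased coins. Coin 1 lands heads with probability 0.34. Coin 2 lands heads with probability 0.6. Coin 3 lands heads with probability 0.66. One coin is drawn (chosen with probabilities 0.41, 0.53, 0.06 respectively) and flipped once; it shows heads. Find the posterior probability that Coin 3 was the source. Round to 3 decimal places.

Posterior probability ≈ 0.080

P(heads|C1) = 0.34; P(heads|C2) = 0.6; P(heads|C3) = 0.66.
Prior × likelihood for each source: 0.41·0.34=0.1394, 0.53·0.6=0.3180, 0.06·0.66=0.03960. Summing gives P(heads) = 0.49700.
P(Coin 3 | heads) = 0.03960 / 0.49700 = 0.080.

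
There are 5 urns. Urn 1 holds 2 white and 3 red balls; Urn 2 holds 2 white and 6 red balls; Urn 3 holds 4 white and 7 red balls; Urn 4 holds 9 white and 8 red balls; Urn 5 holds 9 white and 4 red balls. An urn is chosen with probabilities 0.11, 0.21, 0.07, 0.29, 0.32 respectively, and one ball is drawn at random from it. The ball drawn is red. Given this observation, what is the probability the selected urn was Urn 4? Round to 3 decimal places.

P(red|Urn 1) = 0.6; P(red|Urn 2) = 0.75; P(red|Urn 3) = 0.6364; P(red|Urn 4) = 0.4706; P(red|Urn 5) = 0.3077.
Prior × likelihood for each source: 0.11·0.6=0.06600, 0.21·0.75=0.1575, 0.07·0.6364=0.04455, 0.29·0.4706=0.1365, 0.32·0.3077=0.09846. Summing gives P(red) = 0.50298.
P(Urn 4 | red) = 0.1365 / 0.50298 = 0.271.

Posterior probability ≈ 0.271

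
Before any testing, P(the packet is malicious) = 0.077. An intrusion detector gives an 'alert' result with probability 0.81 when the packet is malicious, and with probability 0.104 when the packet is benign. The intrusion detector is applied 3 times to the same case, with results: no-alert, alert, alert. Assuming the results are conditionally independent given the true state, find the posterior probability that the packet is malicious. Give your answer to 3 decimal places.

Posterior P(H) ≈ 0.518

With H the event that the packet is malicious, the joint likelihood of the observed sequence is P(data|H) = 0.19·0.81·0.81 = 0.12466 and P(data|¬H) = 0.896·0.104·0.104 = 0.0096911.
Bayes: P(H|data) = 0.077·0.12466 / (0.077·0.12466 + 0.923·0.0096911) = 0.0095987/0.018544 = 0.5176.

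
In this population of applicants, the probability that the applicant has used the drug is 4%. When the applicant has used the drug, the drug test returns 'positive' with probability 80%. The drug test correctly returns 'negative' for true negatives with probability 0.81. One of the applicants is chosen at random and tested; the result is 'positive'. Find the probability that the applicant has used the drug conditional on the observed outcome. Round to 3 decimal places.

P(H | E) ≈ 0.149

Let H be the event that the applicant has used the drug. P(H) = 0.04, so P(¬H) = 0.96. With E the 'positive' result, P(E|H) = 0.8 and P(E|¬H) = 0.19.
P(E) = 0.8·0.04 + 0.19·0.96 = 0.032000 + 0.18240 = 0.21440.
By Bayes' theorem, P(H|E) = 0.032000 / 0.21440 = 0.149.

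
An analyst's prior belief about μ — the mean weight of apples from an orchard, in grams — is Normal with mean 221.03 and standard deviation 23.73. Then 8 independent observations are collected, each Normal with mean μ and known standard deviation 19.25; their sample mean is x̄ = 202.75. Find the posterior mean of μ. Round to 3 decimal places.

Prior precision 1/τ₀² = 1/23.73² = 0.00177584; data precision n/σ² = 8/19.25² = 0.0215888.
Posterior precision = 0.00177584 + 0.0215888 = 0.0233646.
Posterior mean = (0.00177584·221.03 + 0.0215888·202.75) / 0.0233646 = 204.139.

Posterior mean ≈ 204.139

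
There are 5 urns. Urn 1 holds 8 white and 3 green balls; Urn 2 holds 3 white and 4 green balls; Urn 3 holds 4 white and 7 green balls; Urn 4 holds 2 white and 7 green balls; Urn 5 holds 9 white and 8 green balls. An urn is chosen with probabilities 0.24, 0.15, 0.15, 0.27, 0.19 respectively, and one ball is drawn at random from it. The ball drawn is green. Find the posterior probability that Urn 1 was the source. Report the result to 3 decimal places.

P(green|Urn 1) = 0.2727; P(green|Urn 2) = 0.5714; P(green|Urn 3) = 0.6364; P(green|Urn 4) = 0.7778; P(green|Urn 5) = 0.4706.
Prior × likelihood for each source: 0.24·0.2727=0.06545, 0.15·0.5714=0.08571, 0.15·0.6364=0.09545, 0.27·0.7778=0.2100, 0.19·0.4706=0.08941. Summing gives P(green) = 0.54604.
P(Urn 1 | green) = 0.06545 / 0.54604 = 0.120.

Posterior probability ≈ 0.120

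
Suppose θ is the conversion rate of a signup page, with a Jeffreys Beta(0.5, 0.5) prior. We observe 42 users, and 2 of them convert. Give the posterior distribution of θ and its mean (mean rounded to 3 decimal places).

Posterior: Beta(2.5, 40.5); mean ≈ 0.058

The binomial likelihood is conjugate to the Beta prior: with 2 successes and 40 failures, the posterior is Beta(0.5+2, 0.5+40) = Beta(2.5, 40.5).
Posterior mean = α/(α+β) = 2.5/43 = 0.058.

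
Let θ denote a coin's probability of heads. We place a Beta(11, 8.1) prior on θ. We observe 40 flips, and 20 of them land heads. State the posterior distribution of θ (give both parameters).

Posterior: Beta(31, 28.1)

The binomial likelihood is conjugate to the Beta prior: with 20 successes and 20 failures, the posterior is Beta(11+20, 8.1+20) = Beta(31, 28.1).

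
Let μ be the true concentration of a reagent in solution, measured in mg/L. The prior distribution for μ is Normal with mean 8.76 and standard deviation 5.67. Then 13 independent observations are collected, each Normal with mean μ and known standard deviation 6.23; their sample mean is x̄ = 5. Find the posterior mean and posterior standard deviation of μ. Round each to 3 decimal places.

Posterior mean ≈ 5.320; posterior SD ≈ 1.653

Prior precision 1/τ₀² = 1/5.67² = 0.0311053; data precision n/σ² = 13/6.23² = 0.334940.
Posterior precision = 0.0311053 + 0.334940 = 0.366045, giving posterior SD = 1/√0.366045 = 1.653.
Posterior mean = (0.0311053·8.76 + 0.334940·5) / 0.366045 = 5.320.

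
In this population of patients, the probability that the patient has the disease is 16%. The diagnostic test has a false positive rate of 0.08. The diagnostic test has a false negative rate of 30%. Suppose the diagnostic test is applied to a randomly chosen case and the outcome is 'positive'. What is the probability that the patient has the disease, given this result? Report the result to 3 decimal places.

P(H | E) ≈ 0.625

Write H for 'the patient has the disease'. Prior odds H:¬H = 0.16/0.84 = 0.19048. For the 'positive' outcome, the likelihood ratio is 0.7/0.08 = 8.7500.
Posterior odds = 0.19048 × 8.7500 = 1.6667, so P(H|E) = 1.6667/(1+1.6667) = 0.625.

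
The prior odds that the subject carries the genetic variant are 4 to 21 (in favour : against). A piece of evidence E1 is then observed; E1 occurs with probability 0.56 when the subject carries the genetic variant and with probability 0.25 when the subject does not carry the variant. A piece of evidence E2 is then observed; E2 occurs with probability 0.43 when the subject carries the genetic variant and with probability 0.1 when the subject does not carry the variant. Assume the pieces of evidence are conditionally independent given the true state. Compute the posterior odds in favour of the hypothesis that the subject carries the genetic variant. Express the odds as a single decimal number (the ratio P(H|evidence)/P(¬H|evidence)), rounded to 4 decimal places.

Posterior odds ≈ 1.8347

Prior odds = 4/21 = 0.19048. In log-odds, ln(0.19048) = -1.6582.
Add log likelihood ratios: ln(2.2400) + ln(4.3000) = 2.2651.
Posterior log-odds = 0.60686, so posterior odds = exp(0.60686) = 1.8347.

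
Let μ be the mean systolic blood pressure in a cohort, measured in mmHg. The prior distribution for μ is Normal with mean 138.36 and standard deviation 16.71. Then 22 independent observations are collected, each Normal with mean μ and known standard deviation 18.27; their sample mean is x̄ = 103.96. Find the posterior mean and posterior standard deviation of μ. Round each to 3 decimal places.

With known σ, the Normal prior is conjugate. Weight on the data is w = (n/σ²)/(n/σ² + 1/τ₀²) = 0.0659091/(0.0659091+0.00358135) = 0.94846.
Posterior mean = w·x̄ + (1−w)·μ₀ = 0.94846·103.96 + 0.051537·138.36 = 105.733. Posterior variance = 1/(0.0659091+0.00358135) = 14.3905, so SD = 3.793.

Posterior mean ≈ 105.733; posterior SD ≈ 3.793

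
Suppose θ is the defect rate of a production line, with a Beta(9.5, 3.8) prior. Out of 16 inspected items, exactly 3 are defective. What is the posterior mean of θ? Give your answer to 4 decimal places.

Observing 3 successes and 13 failures updates Beta(9.5, 3.8) by adding the success and failure counts to the two shape parameters: α = 9.5+3 = 12.5, β = 3.8+13 = 16.8.
Posterior mean = α/(α+β) = 12.5/29.3 = 0.4266.

Posterior mean ≈ 0.4266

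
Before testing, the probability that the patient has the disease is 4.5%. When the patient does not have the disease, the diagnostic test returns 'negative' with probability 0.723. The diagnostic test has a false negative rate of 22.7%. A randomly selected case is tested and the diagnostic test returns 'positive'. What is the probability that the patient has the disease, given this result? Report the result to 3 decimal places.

Write H for 'the patient has the disease'. Prior odds H:¬H = 0.045/0.955 = 0.047120. For the 'positive' outcome, the likelihood ratio is 0.773/0.277 = 2.7906.
Posterior odds = 0.047120 × 2.7906 = 0.13149, so P(H|E) = 0.13149/(1+0.13149) = 0.116.

P(H | E) ≈ 0.116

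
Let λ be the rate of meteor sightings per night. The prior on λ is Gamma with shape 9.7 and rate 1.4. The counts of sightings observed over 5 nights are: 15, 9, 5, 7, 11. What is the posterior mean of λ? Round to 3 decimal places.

Posterior mean ≈ 8.859

Total count ∑xᵢ = 47 over n = 5 nights.
Gamma is conjugate to the Poisson likelihood: posterior is Gamma(shape = 9.7+47 = 56.7, rate = 1.4+5 = 6.4).
Posterior mean = shape/rate = 56.7/6.4 = 8.859.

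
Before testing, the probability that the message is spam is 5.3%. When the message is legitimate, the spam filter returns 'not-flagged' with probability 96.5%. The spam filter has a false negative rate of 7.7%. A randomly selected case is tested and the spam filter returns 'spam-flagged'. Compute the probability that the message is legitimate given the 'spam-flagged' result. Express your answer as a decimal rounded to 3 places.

Let H be the event that the message is spam. P(H) = 0.053, so P(¬H) = 0.947. With E the 'spam-flagged' result, P(E|H) = 0.923 and P(E|¬H) = 0.035.
P(E) = 0.923·0.053 + 0.035·0.947 = 0.048919 + 0.033145 = 0.082064.
By Bayes' theorem, P(H|E) = 0.048919 / 0.082064 = 0.596. Hence P(¬H|E) = 1 − 0.596 = 0.404.

P(¬H | E) ≈ 0.404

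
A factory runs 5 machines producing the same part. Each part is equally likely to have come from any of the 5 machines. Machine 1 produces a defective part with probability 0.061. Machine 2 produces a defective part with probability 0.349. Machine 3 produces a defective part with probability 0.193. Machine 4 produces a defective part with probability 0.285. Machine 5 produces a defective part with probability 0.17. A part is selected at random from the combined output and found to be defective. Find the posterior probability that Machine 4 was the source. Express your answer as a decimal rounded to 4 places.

Tabulate prior·likelihood by source: [1] prior 0.2, lik 0.061, product 0.01220; [2] prior 0.2, lik 0.349, product 0.06980; [3] prior 0.2, lik 0.193, product 0.03860; [4] prior 0.2, lik 0.285, product 0.05700; [5] prior 0.2, lik 0.17, product 0.03400.
Normalizing constant = 0.21160; the posterior for Machine 4 is its product over the sum, 0.05700/0.21160 = 0.2694.

Posterior probability ≈ 0.2694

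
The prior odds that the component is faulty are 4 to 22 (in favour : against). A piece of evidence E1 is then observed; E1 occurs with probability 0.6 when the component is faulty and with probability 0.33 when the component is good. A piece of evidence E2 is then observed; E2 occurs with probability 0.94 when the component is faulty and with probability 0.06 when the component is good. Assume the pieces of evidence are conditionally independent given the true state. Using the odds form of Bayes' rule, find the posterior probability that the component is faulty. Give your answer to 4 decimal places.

Posterior probability ≈ 0.8382

Prior odds = 4/22 = 0.18182.
Likelihood ratio for E1 = 0.6/0.33 = 1.8182.
Likelihood ratio for E2 = 0.94/0.06 = 15.667.
Posterior odds = prior odds × LR₁ × LR₂ = 5.1791.
Posterior probability = odds/(1+odds) = 5.1791/6.1791 = 0.8382.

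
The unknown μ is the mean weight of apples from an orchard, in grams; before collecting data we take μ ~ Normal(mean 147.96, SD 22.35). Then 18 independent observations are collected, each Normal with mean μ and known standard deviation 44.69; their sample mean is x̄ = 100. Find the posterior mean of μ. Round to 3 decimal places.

With known σ, the Normal prior is conjugate. Weight on the data is w = (n/σ²)/(n/σ² + 1/τ₀²) = 0.00901264/(0.00901264+0.00200191) = 0.81825.
Posterior mean = w·x̄ + (1−w)·μ₀ = 0.81825·100 + 0.18175·147.96 = 108.717.

Posterior mean ≈ 108.717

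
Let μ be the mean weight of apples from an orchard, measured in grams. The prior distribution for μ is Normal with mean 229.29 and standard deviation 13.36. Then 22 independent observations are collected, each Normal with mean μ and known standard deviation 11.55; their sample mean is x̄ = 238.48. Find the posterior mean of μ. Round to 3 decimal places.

Posterior mean ≈ 238.178

Prior precision 1/τ₀² = 1/13.36² = 0.00560257; data precision n/σ² = 22/11.55² = 0.164914.
Posterior precision = 0.00560257 + 0.164914 = 0.170517.
Posterior mean = (0.00560257·229.29 + 0.164914·238.48) / 0.170517 = 238.178.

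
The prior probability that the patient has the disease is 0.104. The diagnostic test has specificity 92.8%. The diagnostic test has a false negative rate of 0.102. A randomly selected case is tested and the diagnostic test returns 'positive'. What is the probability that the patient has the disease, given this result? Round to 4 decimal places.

Write H for 'the patient has the disease'. Prior odds H:¬H = 0.104/0.896 = 0.11607. For the 'positive' outcome, the likelihood ratio is 0.898/0.072 = 12.472.
Posterior odds = 0.11607 × 12.472 = 1.4477, so P(H|E) = 1.4477/(1+1.4477) = 0.5914.

P(H | E) ≈ 0.5914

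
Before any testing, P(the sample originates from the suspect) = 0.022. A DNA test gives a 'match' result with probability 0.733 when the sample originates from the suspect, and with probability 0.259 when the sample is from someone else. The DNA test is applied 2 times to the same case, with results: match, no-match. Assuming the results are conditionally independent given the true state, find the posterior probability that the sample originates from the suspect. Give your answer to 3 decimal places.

Posterior P(H) ≈ 0.022

Let H be the event that the sample originates from the suspect; start with P(H) = 0.022. P('match'|H) = 0.733, P('match'|¬H) = 0.259.
Update on result 1 ('match'): P(H) ← 0.733·0.0220 / (0.733·0.0220 + 0.259·0.9780) = 0.016126/0.26943 = 0.0599.
Update on result 2 ('no-match'): P(H) ← 0.267·0.0599 / (0.267·0.0599 + 0.741·0.9401) = 0.015981/0.71263 = 0.0224.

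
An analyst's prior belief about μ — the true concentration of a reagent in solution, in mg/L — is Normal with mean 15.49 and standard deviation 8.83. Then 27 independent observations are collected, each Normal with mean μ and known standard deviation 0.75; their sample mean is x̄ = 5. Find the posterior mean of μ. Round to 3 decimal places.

Posterior mean ≈ 5.003

Prior precision 1/τ₀² = 1/8.83² = 0.0128256; data precision n/σ² = 27/0.75² = 48.0000.
Posterior precision = 0.0128256 + 48.0000 = 48.0128.
Posterior mean = (0.0128256·15.49 + 48.0000·5) / 48.0128 = 5.003.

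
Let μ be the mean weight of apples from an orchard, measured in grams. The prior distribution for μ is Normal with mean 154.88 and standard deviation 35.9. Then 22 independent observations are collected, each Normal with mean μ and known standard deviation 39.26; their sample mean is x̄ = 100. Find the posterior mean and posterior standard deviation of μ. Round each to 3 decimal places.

Posterior mean ≈ 102.830; posterior SD ≈ 8.152

Prior precision 1/τ₀² = 1/35.9² = 0.00077591; data precision n/σ² = 22/39.26² = 0.0142732.
Posterior precision = 0.00077591 + 0.0142732 = 0.0150491, giving posterior SD = 1/√0.0150491 = 8.152.
Posterior mean = (0.00077591·154.88 + 0.0142732·100) / 0.0150491 = 102.830.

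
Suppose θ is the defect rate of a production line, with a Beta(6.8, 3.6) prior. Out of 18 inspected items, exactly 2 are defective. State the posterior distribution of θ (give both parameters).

Posterior: Beta(8.8, 19.6)

Observing 2 successes and 16 failures updates Beta(6.8, 3.6) by adding the success and failure counts to the two shape parameters: α = 6.8+2 = 8.8, β = 3.6+16 = 19.6.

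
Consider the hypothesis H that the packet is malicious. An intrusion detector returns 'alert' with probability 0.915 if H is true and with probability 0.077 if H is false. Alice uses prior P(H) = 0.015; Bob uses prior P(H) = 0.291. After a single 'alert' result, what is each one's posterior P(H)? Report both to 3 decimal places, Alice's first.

The likelihood ratio for an 'alert' result is 0.915/0.077 = 11.883.
Alice: prior odds 0.015/0.985 = 0.015228; posterior odds 0.18096; posterior probability 0.153.
Bob: prior odds 0.291/0.709 = 0.41044; posterior odds 4.8773; posterior probability 0.830.

Alice: 0.153; Bob: 0.830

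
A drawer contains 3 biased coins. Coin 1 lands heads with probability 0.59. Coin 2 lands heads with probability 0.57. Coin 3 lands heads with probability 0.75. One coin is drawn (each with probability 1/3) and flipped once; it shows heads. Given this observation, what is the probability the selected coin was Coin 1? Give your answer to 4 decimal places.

Posterior probability ≈ 0.3089

Tabulate prior·likelihood by source: [1] prior 0.333333, lik 0.59, product 0.1967; [2] prior 0.333333, lik 0.57, product 0.1900; [3] prior 0.333333, lik 0.75, product 0.2500.
Normalizing constant = 0.63667; the posterior for Coin 1 is its product over the sum, 0.1967/0.63667 = 0.3089.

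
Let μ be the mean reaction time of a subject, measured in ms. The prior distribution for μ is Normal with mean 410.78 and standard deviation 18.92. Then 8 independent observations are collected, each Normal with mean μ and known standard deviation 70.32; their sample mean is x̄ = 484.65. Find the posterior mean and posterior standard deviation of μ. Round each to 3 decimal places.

Posterior mean ≈ 437.871; posterior SD ≈ 15.056

With known σ, the Normal prior is conjugate. Weight on the data is w = (n/σ²)/(n/σ² + 1/τ₀²) = 0.00161783/(0.00161783+0.00279356) = 0.36674.
Posterior mean = w·x̄ + (1−w)·μ₀ = 0.36674·484.65 + 0.63326·410.78 = 437.871. Posterior variance = 1/(0.00161783+0.00279356) = 226.686, so SD = 15.056.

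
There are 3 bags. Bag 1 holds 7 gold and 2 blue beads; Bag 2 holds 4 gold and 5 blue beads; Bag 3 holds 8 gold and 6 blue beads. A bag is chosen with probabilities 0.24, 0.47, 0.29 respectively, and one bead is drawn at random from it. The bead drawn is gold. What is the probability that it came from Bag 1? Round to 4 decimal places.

P(gold|Bag 1) = 0.7778; P(gold|Bag 2) = 0.4444; P(gold|Bag 3) = 0.5714.
Prior × likelihood for each source: 0.24·0.7778=0.1867, 0.47·0.4444=0.2089, 0.29·0.5714=0.1657. Summing gives P(gold) = 0.56127.
P(Bag 1 | gold) = 0.1867 / 0.56127 = 0.3326.

Posterior probability ≈ 0.3326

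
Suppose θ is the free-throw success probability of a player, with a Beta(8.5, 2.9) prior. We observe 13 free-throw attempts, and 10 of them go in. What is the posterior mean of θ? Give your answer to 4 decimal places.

Posterior mean ≈ 0.7582

The binomial likelihood is conjugate to the Beta prior: with 10 successes and 3 failures, the posterior is Beta(8.5+10, 2.9+3) = Beta(18.5, 5.9).
Posterior mean = α/(α+β) = 18.5/24.4 = 0.7582.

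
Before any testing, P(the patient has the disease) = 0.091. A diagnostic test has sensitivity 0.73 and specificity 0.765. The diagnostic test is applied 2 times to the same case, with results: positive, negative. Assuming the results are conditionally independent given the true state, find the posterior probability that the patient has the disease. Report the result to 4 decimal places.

Posterior P(H) ≈ 0.0989

With H the event that the patient has the disease, the joint likelihood of the observed sequence is P(data|H) = 0.73·0.27 = 0.19710 and P(data|¬H) = 0.235·0.765 = 0.17977.
Bayes: P(H|data) = 0.091·0.19710 / (0.091·0.19710 + 0.909·0.17977) = 0.017936/0.18135 = 0.0989.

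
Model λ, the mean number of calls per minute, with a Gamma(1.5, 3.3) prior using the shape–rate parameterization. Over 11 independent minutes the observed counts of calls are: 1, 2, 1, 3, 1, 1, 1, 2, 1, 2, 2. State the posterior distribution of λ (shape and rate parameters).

Posterior: Gamma(shape=18.5, rate=14.3)

The Poisson likelihood adds the total count to the shape and the number of exposure periods to the rate. Here ∑xᵢ = 17 and n = 11, so shape 1.5→18.5 and rate 3.3→14.3.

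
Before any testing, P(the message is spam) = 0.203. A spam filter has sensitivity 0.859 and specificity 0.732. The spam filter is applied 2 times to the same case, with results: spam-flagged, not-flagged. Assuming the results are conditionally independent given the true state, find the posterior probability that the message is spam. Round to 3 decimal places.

With H the event that the message is spam, the joint likelihood of the observed sequence is P(data|H) = 0.859·0.141 = 0.12112 and P(data|¬H) = 0.268·0.732 = 0.19618.
Bayes: P(H|data) = 0.203·0.12112 / (0.203·0.12112 + 0.797·0.19618) = 0.024587/0.18094 = 0.1359.

Posterior P(H) ≈ 0.136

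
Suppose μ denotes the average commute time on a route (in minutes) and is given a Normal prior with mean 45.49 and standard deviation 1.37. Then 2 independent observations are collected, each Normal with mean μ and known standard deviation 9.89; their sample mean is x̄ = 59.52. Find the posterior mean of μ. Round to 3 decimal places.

Posterior mean ≈ 46.009

With known σ, the Normal prior is conjugate. Weight on the data is w = (n/σ²)/(n/σ² + 1/τ₀²) = 0.0204474/(0.0204474+0.532793) = 0.036959.
Posterior mean = w·x̄ + (1−w)·μ₀ = 0.036959·59.52 + 0.96304·45.49 = 46.009.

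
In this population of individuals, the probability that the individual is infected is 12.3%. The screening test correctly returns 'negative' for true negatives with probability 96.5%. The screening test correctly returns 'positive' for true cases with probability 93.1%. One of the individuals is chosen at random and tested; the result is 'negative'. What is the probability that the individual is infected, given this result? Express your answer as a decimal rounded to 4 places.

Let H be the event that the individual is infected. P(H) = 0.123, so P(¬H) = 0.877. With E the 'negative' result, P(E|H) = 0.069 and P(E|¬H) = 0.965.
P(E) = 0.069·0.123 + 0.965·0.877 = 0.0084870 + 0.84630 = 0.85479.
By Bayes' theorem, P(H|E) = 0.0084870 / 0.85479 = 0.0099.

P(H | E) ≈ 0.0099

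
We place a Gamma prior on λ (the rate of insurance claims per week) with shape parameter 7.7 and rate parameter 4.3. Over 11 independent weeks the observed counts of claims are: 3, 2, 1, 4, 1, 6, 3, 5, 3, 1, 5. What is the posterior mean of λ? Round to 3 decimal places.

The Poisson likelihood adds the total count to the shape and the number of exposure periods to the rate. Here ∑xᵢ = 34 and n = 11, so shape 7.7→41.7 and rate 4.3→15.3.
E[λ | data] = 41.7/15.3 = 2.725.

Posterior mean ≈ 2.725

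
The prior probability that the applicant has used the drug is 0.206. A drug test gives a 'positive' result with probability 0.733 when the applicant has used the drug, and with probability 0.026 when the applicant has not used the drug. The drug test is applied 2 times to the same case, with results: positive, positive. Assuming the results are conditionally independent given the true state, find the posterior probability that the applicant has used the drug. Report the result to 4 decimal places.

With H the event that the applicant has used the drug, the joint likelihood of the observed sequence is P(data|H) = 0.733·0.733 = 0.53729 and P(data|¬H) = 0.026·0.026 = 0.00067600.
Bayes: P(H|data) = 0.206·0.53729 / (0.206·0.53729 + 0.794·0.00067600) = 0.11068/0.11122 = 0.9952.

Posterior P(H) ≈ 0.9952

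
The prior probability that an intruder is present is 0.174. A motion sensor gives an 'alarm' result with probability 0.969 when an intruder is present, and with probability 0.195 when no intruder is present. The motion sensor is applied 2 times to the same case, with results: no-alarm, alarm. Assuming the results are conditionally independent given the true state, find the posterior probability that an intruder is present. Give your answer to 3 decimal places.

Posterior P(H) ≈ 0.039

With H the event that an intruder is present, the joint likelihood of the observed sequence is P(data|H) = 0.031·0.969 = 0.030039 and P(data|¬H) = 0.805·0.195 = 0.15698.
Bayes: P(H|data) = 0.174·0.030039 / (0.174·0.030039 + 0.826·0.15698) = 0.0052268/0.13489 = 0.0387.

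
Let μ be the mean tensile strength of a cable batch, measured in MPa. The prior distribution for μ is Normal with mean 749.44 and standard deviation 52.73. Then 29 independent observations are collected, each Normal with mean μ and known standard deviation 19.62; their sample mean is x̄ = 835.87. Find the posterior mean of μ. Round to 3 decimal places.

Posterior mean ≈ 835.459

Prior precision 1/τ₀² = 1/52.73² = 0.00035965; data precision n/σ² = 29/19.62² = 0.0753356.
Posterior precision = 0.00035965 + 0.0753356 = 0.0756952.
Posterior mean = (0.00035965·749.44 + 0.0753356·835.87) / 0.0756952 = 835.459.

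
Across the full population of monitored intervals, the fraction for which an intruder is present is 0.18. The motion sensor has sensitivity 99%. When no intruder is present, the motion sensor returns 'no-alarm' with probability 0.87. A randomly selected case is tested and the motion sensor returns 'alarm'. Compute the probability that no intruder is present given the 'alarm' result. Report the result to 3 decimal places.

P(¬H | E) ≈ 0.374

Let H be the event that an intruder is present. P(H) = 0.18, so P(¬H) = 0.82. With E the 'alarm' result, P(E|H) = 0.99 and P(E|¬H) = 0.13.
P(E) = 0.99·0.18 + 0.13·0.82 = 0.17820 + 0.10660 = 0.28480.
By Bayes' theorem, P(H|E) = 0.17820 / 0.28480 = 0.626. Hence P(¬H|E) = 1 − 0.626 = 0.374.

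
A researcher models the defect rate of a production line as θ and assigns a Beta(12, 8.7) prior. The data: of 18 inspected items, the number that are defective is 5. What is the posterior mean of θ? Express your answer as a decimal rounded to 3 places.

Observing 5 successes and 13 failures updates Beta(12, 8.7) by adding the success and failure counts to the two shape parameters: α = 12+5 = 17, β = 8.7+13 = 21.7.
Posterior mean = α/(α+β) = 17/38.7 = 0.439.

Posterior mean ≈ 0.439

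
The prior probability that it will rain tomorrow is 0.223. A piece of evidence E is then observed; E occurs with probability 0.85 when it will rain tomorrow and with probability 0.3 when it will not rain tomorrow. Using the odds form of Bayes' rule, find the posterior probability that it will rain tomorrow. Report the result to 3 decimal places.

Prior odds = 0.223/(1−0.223) = 0.28700.
Likelihood ratio for E = 0.85/0.3 = 2.8333.
Posterior odds = prior odds × LR = 0.81317.
Posterior probability = odds/(1+odds) = 0.81317/1.8132 = 0.448.

Posterior probability ≈ 0.448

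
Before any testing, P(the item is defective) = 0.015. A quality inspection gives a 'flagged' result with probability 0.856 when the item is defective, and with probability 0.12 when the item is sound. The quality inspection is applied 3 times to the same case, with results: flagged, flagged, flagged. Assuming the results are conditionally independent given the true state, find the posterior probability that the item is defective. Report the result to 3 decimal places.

Let H be the event that the item is defective; start with P(H) = 0.015. P('flagged'|H) = 0.856, P('flagged'|¬H) = 0.12.
Update on result 1 ('flagged'): P(H) ← 0.856·0.0150 / (0.856·0.0150 + 0.12·0.9850) = 0.012840/0.13104 = 0.0980.
Update on result 2 ('flagged'): P(H) ← 0.856·0.0980 / (0.856·0.0980 + 0.12·0.9020) = 0.083875/0.19212 = 0.4366.
Update on result 3 ('flagged'): P(H) ← 0.856·0.4366 / (0.856·0.4366 + 0.12·0.5634) = 0.37372/0.44133 = 0.8468.

Posterior P(H) ≈ 0.847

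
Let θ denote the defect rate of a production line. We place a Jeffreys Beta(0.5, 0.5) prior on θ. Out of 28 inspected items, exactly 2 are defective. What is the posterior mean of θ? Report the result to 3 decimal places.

Posterior mean ≈ 0.086

Observing 2 successes and 26 failures updates Beta(0.5, 0.5) by adding the success and failure counts to the two shape parameters: α = 0.5+2 = 2.5, β = 0.5+26 = 26.5.
E[θ | data] = 2.5/(2.5+26.5) = 0.086.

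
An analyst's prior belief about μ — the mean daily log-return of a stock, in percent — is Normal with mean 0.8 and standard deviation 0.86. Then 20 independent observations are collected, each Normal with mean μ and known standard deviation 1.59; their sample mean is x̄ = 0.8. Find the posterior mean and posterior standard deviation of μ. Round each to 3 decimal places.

With known σ, the Normal prior is conjugate. Weight on the data is w = (n/σ²)/(n/σ² + 1/τ₀²) = 7.91108/(7.91108+1.35208) = 0.85404.
Posterior mean = w·x̄ + (1−w)·μ₀ = 0.85404·0.8 + 0.14596·0.8 = 0.800. Posterior variance = 1/(7.91108+1.35208) = 0.107955, so SD = 0.329.

Posterior mean ≈ 0.800; posterior SD ≈ 0.329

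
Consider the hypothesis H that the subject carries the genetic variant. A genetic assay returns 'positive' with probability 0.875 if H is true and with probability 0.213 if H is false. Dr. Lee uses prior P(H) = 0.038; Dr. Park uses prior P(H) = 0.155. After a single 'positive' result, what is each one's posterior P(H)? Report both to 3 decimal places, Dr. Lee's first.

P('+'|H) = 0.875, P('+'|¬H) = 0.213.
Dr. Lee: numerator 0.875·0.038 = 0.033250; evidence = 0.033250+0.213·0.962 = 0.23816; posterior = 0.140.
Dr. Park: numerator 0.875·0.155 = 0.13562; evidence = 0.13562+0.213·0.845 = 0.31561; posterior = 0.430.

Dr. Lee: 0.140; Dr. Park: 0.430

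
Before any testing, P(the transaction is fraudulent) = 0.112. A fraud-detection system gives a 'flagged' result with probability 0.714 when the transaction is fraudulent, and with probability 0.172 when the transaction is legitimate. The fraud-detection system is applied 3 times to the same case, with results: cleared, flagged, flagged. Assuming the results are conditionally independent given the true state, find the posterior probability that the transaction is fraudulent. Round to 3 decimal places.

Posterior P(H) ≈ 0.429

With H the event that the transaction is fraudulent, the joint likelihood of the observed sequence is P(data|H) = 0.286·0.714·0.714 = 0.14580 and P(data|¬H) = 0.828·0.172·0.172 = 0.024496.
Bayes: P(H|data) = 0.112·0.14580 / (0.112·0.14580 + 0.888·0.024496) = 0.016330/0.038082 = 0.4288.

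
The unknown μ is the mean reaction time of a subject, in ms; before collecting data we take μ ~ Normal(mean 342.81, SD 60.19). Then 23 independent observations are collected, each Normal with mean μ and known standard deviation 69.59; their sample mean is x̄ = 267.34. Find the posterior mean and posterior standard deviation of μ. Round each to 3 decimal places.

With known σ, the Normal prior is conjugate. Weight on the data is w = (n/σ²)/(n/σ² + 1/τ₀²) = 0.00474935/(0.00474935+0.00027603) = 0.94507.
Posterior mean = w·x̄ + (1−w)·μ₀ = 0.94507·267.34 + 0.054927·342.81 = 271.485. Posterior variance = 1/(0.00474935+0.00027603) = 198.990, so SD = 14.106.

Posterior mean ≈ 271.485; posterior SD ≈ 14.106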